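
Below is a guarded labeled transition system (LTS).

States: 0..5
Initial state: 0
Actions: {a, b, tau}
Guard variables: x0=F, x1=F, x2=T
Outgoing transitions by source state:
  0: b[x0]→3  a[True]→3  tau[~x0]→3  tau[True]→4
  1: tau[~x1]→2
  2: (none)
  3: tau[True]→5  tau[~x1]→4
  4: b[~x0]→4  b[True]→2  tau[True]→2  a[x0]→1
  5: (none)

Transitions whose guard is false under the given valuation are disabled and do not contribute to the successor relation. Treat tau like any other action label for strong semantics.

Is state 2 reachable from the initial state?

Answer: REACHABLE

Trace:
9 transition(s) survive guard evaluation.
depth 0: {0}
depth 1: {3,4}  now seen {0,3,4}
depth 2: {2,5}  now seen {0,2,3,4,5}
Reach set: {0,2,3,4,5}
trace reaching 2: tau·b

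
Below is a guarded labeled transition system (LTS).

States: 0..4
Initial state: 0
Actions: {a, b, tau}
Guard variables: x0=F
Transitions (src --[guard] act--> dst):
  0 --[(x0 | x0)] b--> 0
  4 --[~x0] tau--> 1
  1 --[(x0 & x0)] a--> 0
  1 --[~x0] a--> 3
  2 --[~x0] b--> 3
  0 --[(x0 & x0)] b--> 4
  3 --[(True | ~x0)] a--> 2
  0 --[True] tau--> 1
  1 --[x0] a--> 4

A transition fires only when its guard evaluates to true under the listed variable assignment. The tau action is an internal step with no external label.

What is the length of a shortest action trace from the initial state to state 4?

Answer: UNREACHABLE

Analysis:
Layered search for 4:
  Layer 0: {0}
  Layer 1: {1}
  Layer 2: {3}
  Layer 3: {2}
4 never appears.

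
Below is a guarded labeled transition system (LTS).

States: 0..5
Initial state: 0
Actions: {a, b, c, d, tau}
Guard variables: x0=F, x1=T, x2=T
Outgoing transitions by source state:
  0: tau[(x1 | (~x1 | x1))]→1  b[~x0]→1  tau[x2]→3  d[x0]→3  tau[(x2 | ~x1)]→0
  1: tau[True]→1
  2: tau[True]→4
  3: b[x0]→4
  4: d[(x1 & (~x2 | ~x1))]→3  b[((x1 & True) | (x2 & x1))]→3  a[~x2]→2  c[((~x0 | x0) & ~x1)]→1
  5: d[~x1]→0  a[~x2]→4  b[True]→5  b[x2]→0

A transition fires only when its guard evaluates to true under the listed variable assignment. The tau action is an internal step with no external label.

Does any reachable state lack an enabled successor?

Reachable = {0,1,3}
  0: b→1  tau→0  tau→1  tau→3  [4 exit(s)]
  1: tau→1  [1 exit(s)]
  3: ∅  [no exit]
Path to 3: tau

Answer: DEADLOCK at state 3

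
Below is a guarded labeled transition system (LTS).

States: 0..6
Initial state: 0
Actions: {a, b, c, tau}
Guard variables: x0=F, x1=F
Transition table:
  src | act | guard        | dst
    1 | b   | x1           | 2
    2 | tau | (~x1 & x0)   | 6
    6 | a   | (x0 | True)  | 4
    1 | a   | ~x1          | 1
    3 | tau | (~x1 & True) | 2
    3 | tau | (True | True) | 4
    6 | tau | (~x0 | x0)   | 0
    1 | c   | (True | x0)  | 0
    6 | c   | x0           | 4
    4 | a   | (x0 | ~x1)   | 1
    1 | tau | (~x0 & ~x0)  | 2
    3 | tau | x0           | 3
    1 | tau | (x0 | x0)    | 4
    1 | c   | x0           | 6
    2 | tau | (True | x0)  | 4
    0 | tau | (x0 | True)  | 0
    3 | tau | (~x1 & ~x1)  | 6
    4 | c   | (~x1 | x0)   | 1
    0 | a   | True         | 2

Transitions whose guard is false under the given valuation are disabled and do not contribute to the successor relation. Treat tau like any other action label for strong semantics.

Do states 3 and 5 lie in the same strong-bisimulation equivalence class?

Compute ~ classes (split until stable):
  π0 = {{0,1,2,3,4,5,6}}
  π1 = {{0,6},{1},{2,3},{4},{5}}
  π2 = {{0},{1},{2},{3},{4},{5},{6}}
stable after 3 split(s): 7 block(s)
[3]={3}  [5]={5}

Answer: NOT BISIMILAR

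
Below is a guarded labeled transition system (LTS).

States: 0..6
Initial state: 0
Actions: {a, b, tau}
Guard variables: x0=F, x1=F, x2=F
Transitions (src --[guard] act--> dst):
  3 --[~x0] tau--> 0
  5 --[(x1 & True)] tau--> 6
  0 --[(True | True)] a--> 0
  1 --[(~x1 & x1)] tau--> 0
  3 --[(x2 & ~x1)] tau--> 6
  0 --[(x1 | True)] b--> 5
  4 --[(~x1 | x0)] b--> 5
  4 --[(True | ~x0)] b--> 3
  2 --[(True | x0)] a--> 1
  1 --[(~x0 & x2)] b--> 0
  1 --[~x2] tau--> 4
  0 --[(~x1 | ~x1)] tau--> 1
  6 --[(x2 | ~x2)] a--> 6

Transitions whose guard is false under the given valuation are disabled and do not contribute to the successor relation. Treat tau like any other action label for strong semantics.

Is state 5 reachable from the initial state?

9 transition(s) survive guard evaluation.
depth 0: {0}
depth 1: {1,5}  now seen {0,1,5}
depth 2: {4}  now seen {0,1,4,5}
depth 3: {3}  now seen {0,1,3,4,5}
Reachable = {0,1,3,4,5}
trace reaching 5: b

Answer: REACHABLE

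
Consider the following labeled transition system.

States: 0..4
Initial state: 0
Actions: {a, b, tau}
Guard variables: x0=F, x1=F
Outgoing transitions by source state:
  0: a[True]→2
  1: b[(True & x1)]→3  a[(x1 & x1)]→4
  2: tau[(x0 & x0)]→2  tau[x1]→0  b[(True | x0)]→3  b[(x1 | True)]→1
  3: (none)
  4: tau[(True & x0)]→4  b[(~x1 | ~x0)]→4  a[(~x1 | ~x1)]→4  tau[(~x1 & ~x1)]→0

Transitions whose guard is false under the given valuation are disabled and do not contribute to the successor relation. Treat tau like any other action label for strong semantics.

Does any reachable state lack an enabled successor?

Reachable = {0,1,2,3}
  0: a→2  [deg 1]
  1: ∅  [deadlock]
  2: b→1  b→3  [deg 2]
  3: ∅  [deadlock]
Path to 1: a·b

Answer: DEADLOCK at state 1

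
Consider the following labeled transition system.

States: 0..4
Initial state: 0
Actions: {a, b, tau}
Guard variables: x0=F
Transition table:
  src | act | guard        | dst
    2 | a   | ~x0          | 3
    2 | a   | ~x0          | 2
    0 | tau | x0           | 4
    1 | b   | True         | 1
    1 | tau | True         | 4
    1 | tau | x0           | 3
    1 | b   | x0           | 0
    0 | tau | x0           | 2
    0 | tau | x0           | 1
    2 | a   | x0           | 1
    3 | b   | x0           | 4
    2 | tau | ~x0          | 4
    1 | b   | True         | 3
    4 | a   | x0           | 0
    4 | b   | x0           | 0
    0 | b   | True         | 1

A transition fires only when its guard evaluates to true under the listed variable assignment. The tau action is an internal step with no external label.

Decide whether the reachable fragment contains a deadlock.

Answer: DEADLOCK at state 3

Trace:
Reach set: {0,1,3,4}
  0: b→1  [1 out]
  1: b→1  b→3  tau→4  [3 out]
  3: ∅  [deadlock]
  4: ∅  [deadlock]
trace reaching 3: b·b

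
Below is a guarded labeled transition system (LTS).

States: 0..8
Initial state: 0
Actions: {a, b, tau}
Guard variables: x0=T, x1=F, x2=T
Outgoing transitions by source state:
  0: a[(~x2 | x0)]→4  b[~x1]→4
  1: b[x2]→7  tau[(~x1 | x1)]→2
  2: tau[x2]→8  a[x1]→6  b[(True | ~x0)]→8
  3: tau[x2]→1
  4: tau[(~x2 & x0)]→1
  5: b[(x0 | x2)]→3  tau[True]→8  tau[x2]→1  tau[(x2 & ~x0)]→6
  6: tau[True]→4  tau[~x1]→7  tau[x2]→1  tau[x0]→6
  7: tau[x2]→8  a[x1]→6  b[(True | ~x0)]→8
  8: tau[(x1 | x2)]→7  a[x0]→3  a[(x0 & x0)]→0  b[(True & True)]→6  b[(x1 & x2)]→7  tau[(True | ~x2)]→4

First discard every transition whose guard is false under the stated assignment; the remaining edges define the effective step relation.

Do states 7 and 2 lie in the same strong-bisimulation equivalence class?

Compute ~ classes (split until stable):
  P[0] = {{0,1,2,3,4,5,6,7,8}}
  P[1] = {{0},{1,2,5,7},{3,6},{4},{8}}
  P[2] = {{0},{1},{2,7},{3},{4},{5},{6},{8}}
8 equivalence class(es) (converged in 3)
class of 7: {2,7}; class of 2: {2,7}

Answer: BISIMILAR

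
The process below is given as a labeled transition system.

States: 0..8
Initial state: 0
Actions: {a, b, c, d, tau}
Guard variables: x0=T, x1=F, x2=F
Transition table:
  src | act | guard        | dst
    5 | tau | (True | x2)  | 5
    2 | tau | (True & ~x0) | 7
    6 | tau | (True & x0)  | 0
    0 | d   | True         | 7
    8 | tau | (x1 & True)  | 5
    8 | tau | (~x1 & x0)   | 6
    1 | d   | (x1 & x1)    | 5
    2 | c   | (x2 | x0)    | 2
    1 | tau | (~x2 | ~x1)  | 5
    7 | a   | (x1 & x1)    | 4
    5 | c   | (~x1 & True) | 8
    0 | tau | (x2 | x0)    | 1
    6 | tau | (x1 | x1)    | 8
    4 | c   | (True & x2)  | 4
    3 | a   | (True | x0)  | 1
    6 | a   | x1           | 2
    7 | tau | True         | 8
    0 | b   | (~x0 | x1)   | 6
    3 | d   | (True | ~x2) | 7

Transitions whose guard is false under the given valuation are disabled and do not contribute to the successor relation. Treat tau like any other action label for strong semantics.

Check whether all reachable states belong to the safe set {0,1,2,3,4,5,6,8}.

Allowed set {0,1,2,3,4,5,6,8}
Reach set: {0,1,5,6,7,8}
  0: safe
  1: safe
  5: safe
  6: safe
  7: VIOLATES
  8: safe
witness against invariant: d → 7

Answer: INVARIANT VIOLATED at state 7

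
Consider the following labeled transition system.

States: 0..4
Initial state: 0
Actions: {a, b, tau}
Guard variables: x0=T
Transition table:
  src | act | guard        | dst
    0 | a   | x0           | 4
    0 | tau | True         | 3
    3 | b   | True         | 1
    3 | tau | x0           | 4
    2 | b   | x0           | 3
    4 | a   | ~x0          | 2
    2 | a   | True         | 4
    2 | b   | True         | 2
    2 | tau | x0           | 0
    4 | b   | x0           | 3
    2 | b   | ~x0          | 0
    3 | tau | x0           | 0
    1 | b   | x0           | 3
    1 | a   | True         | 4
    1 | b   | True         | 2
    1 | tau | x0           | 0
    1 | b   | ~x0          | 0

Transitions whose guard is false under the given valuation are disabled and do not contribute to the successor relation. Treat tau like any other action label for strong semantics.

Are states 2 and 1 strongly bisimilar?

Answer: BISIMILAR

Trace:
Refine partition for ~:
  P[0] = {{0,1,2,3,4}}
  P[1] = {{0},{1,2},{3},{4}}
stable after 2 split(s): 4 block(s)
2∈{1,2}, 1∈{1,2}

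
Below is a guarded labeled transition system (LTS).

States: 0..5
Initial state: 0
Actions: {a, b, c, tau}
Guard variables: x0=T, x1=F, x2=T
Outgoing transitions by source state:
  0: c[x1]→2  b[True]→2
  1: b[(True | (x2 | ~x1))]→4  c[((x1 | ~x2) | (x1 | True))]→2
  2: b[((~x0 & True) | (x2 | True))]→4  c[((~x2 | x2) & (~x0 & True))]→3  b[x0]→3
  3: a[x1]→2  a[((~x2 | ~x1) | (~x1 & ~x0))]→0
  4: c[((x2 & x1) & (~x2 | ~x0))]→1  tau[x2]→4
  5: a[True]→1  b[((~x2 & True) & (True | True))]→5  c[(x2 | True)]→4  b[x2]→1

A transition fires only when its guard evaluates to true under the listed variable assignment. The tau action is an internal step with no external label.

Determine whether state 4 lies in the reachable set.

After dropping false guards: 10 live edges.
depth 0: {0}
depth 1: {2}  now seen {0,2}
depth 2: {3,4}  now seen {0,2,3,4}
Reach set: {0,2,3,4}
witness 4: b·b

Answer: REACHABLE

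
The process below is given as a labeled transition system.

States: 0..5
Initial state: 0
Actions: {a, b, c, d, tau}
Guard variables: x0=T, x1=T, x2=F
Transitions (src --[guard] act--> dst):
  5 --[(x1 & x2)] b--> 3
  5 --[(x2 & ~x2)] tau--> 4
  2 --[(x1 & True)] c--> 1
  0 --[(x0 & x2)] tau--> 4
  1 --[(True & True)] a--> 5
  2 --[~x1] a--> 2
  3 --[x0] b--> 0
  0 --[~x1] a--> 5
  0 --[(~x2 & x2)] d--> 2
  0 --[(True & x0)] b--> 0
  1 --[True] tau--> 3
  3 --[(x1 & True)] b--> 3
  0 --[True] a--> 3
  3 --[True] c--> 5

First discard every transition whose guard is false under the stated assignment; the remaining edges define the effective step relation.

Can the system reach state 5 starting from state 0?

Answer: REACHABLE

Working:
8 transition(s) survive guard evaluation.
L0 = {0}
L1 = {3}  now seen {0,3}
L2 = {5}  now seen {0,3,5}
R = {0,3,5}
witness 5: a·c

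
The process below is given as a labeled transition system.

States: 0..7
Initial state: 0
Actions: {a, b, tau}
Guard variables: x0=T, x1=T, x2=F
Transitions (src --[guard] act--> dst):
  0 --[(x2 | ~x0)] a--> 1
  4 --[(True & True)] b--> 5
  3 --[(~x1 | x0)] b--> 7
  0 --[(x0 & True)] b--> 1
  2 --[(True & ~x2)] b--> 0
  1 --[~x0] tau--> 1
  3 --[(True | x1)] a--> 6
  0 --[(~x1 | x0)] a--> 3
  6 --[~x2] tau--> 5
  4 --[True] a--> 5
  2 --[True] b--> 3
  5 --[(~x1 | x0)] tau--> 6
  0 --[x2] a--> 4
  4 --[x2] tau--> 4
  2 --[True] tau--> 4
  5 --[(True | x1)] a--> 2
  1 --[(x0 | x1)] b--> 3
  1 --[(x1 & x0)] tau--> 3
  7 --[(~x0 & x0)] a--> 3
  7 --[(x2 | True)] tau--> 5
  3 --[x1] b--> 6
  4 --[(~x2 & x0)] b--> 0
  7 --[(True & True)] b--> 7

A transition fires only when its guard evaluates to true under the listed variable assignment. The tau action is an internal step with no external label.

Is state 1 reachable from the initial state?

Guard filter leaves 18 enabled edge(s).
L0 = {0}
L1 = {1,3}  total {0,1,3}
L2 = {6,7}  total {0,1,3,6,7}
L3 = {5}  total {0,1,3,5,6,7}
L4 = {2}  total {0,1,2,3,5,6,7}
L5 = {4}  total {0,1,2,3,4,5,6,7}
Reachable = {0,1,2,3,4,5,6,7}
witness 1: b

Answer: REACHABLE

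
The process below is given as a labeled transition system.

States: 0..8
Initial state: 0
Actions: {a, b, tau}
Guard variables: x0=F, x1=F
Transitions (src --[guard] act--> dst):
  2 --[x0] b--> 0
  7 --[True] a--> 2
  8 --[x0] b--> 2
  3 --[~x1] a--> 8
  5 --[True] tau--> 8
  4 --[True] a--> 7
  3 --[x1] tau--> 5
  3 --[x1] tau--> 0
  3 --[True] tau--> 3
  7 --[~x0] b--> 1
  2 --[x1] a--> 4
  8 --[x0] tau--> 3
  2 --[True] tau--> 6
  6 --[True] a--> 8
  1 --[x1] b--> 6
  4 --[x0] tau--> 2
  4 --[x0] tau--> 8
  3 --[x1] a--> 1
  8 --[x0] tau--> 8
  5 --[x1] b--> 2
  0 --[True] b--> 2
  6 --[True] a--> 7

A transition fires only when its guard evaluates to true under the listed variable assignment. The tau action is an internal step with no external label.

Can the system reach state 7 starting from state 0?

Answer: REACHABLE

Analysis:
10 transition(s) survive guard evaluation.
Layer 0: {0}
Layer 1: {2}  total {0,2}
Layer 2: {6}  total {0,2,6}
Layer 3: {7,8}  total {0,2,6,7,8}
Layer 4: {1}  total {0,1,2,6,7,8}
Reach set: {0,1,2,6,7,8}
Path to 7: b·tau·a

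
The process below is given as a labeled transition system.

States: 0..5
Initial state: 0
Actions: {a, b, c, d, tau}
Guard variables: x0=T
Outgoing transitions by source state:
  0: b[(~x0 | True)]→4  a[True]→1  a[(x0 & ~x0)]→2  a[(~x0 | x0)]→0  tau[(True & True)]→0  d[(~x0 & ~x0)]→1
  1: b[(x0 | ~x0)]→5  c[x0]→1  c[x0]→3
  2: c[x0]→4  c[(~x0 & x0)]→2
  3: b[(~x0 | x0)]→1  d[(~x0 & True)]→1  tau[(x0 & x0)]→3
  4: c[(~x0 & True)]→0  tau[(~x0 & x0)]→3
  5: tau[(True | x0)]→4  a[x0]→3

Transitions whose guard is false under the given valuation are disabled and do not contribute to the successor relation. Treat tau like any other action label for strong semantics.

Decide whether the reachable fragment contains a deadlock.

R = {0,1,3,4,5}
  0: a→0  a→1  b→4  tau→0  [4 exit(s)]
  1: b→5  c→1  c→3  [3 exit(s)]
  3: b→1  tau→3  [2 exit(s)]
  4: ∅  [no exit]
  5: a→3  tau→4  [2 exit(s)]
witness 4: b

Answer: DEADLOCK at state 4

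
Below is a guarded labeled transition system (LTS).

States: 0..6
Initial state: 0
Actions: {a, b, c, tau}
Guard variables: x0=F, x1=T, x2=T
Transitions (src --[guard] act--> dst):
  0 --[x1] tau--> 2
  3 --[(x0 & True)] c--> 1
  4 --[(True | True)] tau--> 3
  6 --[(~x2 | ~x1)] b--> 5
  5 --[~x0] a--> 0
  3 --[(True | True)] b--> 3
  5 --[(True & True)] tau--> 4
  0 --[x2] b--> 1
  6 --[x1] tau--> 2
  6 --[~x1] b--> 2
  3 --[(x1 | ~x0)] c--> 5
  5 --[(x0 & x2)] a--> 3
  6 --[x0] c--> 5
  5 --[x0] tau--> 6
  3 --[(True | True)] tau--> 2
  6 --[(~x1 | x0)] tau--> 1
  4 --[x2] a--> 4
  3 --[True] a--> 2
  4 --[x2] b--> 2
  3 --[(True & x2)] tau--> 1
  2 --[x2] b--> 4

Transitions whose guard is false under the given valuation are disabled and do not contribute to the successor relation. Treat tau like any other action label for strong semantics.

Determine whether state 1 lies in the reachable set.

Answer: REACHABLE

Analysis:
Guard filter leaves 14 enabled edge(s).
depth 0: {0}
depth 1: {1,2}  total {0,1,2}
depth 2: {4}  total {0,1,2,4}
depth 3: {3}  total {0,1,2,3,4}
depth 4: {5}  total {0,1,2,3,4,5}
Reach set: {0,1,2,3,4,5}
witness 1: b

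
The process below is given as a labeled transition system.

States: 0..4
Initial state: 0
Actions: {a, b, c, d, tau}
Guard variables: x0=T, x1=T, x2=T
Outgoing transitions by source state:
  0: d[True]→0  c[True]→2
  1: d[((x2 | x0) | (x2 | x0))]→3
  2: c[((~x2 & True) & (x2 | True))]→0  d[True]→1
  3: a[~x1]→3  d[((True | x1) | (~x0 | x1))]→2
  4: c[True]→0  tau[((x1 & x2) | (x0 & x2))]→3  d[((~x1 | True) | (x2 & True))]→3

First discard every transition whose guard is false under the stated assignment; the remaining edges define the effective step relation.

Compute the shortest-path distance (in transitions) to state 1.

BFS to 1:
  Layer 0: {0}
  Layer 1: {2}
  Layer 2: {1}
depth(1)=2, e.g. c·d

Answer: 2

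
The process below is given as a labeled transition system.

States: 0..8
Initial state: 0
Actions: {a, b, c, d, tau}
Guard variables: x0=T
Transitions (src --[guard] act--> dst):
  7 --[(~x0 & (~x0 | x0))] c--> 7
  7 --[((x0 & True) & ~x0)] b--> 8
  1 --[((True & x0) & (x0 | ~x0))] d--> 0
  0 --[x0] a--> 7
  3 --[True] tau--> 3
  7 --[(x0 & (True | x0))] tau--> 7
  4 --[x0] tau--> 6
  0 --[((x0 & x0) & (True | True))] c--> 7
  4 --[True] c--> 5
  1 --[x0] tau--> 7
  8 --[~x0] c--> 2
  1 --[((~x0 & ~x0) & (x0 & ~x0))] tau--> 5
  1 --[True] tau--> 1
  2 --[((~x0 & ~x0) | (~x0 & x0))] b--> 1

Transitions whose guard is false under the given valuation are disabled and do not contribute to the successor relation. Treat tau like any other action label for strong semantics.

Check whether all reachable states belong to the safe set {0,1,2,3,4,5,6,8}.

Answer: INVARIANT VIOLATED at state 7

Analysis:
Inv-set: {0,1,2,3,4,5,6,8}
R = {0,7}
  0: ✓
  7: VIOLATES
reach 7 via a — violates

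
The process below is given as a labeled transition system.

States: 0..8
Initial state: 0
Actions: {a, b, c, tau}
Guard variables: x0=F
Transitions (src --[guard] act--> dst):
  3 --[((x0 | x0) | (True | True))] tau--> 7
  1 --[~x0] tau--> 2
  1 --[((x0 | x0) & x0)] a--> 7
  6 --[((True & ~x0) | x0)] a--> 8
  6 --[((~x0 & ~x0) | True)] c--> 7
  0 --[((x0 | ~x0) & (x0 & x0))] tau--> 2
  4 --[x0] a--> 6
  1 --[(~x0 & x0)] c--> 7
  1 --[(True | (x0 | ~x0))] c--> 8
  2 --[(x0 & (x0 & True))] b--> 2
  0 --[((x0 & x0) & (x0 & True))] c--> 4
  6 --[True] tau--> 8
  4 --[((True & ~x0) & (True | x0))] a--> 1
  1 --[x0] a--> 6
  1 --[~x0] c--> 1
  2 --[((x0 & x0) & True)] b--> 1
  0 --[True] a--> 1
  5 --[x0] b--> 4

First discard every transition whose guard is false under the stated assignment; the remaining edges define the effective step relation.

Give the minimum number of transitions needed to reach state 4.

Layered search for 4:
  depth 0: {0}
  depth 1: {1}
  depth 2: {2,8}
4 never appears.

Answer: UNREACHABLE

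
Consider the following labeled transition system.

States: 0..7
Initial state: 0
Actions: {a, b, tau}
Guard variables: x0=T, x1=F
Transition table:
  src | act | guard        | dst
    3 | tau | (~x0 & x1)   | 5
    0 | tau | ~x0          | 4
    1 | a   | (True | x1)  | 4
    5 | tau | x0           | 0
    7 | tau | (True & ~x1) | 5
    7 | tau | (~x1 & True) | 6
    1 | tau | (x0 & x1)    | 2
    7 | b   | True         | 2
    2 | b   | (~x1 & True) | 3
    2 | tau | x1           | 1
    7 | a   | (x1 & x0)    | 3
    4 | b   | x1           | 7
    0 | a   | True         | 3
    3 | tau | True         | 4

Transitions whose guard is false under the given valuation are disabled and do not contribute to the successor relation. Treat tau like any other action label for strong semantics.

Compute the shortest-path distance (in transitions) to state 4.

BFS to 4:
  depth 0: {0}
  depth 1: {3}
  depth 2: {4}
4 enters at depth 2; path a·tau

Answer: 2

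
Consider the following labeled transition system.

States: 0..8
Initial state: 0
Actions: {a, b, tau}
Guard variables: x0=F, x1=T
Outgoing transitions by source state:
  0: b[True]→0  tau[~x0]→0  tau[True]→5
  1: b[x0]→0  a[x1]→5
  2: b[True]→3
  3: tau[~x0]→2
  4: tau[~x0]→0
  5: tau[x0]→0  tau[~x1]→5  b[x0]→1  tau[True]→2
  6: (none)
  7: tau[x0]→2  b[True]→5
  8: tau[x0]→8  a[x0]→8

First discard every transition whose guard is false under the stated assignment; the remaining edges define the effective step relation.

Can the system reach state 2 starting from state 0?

Answer: REACHABLE

Trace:
After dropping false guards: 9 live edges.
depth 0: {0}
depth 1: {5}  cumulative {0,5}
depth 2: {2}  cumulative {0,2,5}
depth 3: {3}  cumulative {0,2,3,5}
Reachable = {0,2,3,5}
trace reaching 2: tau·tau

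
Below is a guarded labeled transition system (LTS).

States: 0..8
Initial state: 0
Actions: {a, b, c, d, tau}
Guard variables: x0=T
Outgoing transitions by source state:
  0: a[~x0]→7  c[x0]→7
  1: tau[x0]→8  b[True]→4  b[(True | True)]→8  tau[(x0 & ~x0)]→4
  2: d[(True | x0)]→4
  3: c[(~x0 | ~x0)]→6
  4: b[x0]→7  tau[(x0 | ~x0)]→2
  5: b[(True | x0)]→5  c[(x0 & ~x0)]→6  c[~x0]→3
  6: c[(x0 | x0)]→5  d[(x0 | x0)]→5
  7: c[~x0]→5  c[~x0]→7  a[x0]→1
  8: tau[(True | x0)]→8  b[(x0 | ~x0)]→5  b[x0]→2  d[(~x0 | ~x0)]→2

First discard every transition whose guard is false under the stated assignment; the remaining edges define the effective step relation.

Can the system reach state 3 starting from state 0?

Answer: UNREACHABLE

Trace:
14 transition(s) survive guard evaluation.
Layer 0: {0}
Layer 1: {7}  now seen {0,7}
Layer 2: {1}  now seen {0,1,7}
Layer 3: {4,8}  now seen {0,1,4,7,8}
Layer 4: {2,5}  now seen {0,1,2,4,5,7,8}
Reachable = {0,1,2,4,5,7,8}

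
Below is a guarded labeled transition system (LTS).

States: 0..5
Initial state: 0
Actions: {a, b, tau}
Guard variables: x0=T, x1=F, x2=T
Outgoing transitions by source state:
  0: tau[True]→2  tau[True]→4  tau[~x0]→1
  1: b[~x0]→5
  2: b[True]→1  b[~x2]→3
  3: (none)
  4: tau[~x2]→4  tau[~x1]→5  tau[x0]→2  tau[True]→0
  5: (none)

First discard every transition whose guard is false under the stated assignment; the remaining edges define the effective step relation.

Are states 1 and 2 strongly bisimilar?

Bisimulation quotient by refinement:
  π0 = {{0,1,2,3,4,5}}
  π1 = {{0,4},{1,3,5},{2}}
  π2 = {{0},{1,3,5},{2},{4}}
stable after 3 split(s): 4 block(s)
[1]={1,3,5}  [2]={2}

Answer: NOT BISIMILAR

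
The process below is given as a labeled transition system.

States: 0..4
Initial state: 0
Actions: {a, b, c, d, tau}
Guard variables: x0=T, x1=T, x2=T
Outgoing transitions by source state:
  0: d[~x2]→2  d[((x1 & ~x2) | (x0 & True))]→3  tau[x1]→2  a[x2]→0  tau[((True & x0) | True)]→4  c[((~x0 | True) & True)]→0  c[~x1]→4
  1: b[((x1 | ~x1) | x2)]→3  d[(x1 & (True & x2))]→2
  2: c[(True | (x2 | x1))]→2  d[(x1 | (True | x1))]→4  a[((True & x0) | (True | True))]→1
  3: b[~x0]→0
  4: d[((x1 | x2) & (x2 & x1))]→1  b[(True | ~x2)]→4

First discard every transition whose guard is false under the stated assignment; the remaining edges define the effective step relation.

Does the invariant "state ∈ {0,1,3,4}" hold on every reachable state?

Answer: INVARIANT VIOLATED at state 2

Working:
Safe = {0,1,3,4}
Reach set: {0,1,2,3,4}
  0: ✓
  1: ✓
  2: ✗ unsafe
  3: ✓
  4: ✓
reach 2 via tau — violates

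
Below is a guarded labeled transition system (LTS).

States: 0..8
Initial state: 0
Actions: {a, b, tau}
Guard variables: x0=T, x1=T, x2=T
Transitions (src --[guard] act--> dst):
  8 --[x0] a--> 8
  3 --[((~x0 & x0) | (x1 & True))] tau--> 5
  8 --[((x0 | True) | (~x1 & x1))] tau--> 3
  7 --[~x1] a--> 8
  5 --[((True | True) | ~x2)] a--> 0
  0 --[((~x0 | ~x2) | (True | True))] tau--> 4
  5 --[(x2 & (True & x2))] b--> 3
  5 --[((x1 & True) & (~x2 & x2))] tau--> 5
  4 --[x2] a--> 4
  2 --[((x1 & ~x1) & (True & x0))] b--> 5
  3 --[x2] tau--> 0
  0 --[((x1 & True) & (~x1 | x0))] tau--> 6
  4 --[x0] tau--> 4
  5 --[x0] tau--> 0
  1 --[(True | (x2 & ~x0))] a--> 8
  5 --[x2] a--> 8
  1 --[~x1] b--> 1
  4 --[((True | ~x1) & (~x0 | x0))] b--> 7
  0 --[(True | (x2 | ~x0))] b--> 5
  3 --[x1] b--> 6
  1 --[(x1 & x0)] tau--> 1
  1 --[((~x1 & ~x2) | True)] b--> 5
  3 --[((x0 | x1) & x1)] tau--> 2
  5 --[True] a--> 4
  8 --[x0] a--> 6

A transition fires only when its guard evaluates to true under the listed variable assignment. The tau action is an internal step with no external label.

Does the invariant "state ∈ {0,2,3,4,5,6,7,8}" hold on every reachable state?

Inv-set: {0,2,3,4,5,6,7,8}
Reach set: {0,2,3,4,5,6,7,8}
  0: ✓
  2: ✓
  3: ✓
  4: ✓
  5: ✓
  6: ✓
  7: ✓
  8: ✓

Answer: INVARIANT HOLDS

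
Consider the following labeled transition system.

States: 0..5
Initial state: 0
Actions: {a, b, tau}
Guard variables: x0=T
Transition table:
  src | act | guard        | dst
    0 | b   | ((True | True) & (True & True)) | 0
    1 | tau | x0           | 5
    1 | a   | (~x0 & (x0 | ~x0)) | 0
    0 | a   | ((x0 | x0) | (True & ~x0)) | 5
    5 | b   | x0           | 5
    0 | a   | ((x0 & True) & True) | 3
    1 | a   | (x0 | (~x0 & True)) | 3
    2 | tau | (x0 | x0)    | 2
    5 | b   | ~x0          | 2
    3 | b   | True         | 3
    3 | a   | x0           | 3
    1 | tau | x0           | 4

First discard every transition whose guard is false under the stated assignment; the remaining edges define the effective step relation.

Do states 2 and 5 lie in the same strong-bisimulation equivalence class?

Answer: NOT BISIMILAR

Working:
Bisimulation quotient by refinement:
  P[0] = {{0,1,2,3,4,5}}
  P[1] = {{0,3},{1},{2},{4},{5}}
  P[2] = {{0},{1},{2},{3},{4},{5}}
6 equivalence class(es) (converged in 3)
class of 2: {2}; class of 5: {5}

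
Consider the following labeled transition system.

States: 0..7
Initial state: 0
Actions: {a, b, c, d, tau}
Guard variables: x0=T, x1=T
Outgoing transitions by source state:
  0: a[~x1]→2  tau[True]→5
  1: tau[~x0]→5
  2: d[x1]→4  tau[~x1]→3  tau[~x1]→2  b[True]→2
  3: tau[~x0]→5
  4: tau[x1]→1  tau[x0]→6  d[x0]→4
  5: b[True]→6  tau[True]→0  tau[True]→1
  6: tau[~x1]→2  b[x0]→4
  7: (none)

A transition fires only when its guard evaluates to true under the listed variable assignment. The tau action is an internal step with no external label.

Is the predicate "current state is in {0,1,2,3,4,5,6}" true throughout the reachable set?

Allowed set {0,1,2,3,4,5,6}
Reachable = {0,1,4,5,6}
  0: ok
  1: ok
  4: ok
  5: ok
  6: ok

Answer: INVARIANT HOLDS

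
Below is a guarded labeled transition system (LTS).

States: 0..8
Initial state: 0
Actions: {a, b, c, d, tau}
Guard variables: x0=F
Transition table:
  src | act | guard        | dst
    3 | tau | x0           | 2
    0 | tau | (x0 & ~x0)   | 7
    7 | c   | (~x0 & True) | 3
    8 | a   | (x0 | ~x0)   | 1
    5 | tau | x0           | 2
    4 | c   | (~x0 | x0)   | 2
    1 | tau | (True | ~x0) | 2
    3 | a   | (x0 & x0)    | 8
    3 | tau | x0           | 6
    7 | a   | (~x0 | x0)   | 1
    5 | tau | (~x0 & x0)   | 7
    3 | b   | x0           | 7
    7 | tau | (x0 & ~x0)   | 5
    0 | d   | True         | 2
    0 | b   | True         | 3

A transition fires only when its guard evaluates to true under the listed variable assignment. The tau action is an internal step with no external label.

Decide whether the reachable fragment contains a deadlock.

Reachable = {0,2,3}
  0: b→3  d→2  [deg 2]
  2: ∅  [deadlock]
  3: ∅  [deadlock]
witness 2: d

Answer: DEADLOCK at state 2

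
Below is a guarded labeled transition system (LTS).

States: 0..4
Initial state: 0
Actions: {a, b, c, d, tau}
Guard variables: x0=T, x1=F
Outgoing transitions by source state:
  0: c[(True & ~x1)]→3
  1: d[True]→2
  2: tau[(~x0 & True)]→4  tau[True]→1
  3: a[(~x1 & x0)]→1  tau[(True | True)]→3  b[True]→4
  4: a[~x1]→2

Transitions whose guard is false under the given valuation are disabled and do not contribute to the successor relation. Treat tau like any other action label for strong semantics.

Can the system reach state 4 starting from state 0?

After dropping false guards: 7 live edges.
depth 0: {0}
depth 1: {3}  now seen {0,3}
depth 2: {1,4}  now seen {0,1,3,4}
depth 3: {2}  now seen {0,1,2,3,4}
Reachable = {0,1,2,3,4}
witness 4: c·b

Answer: REACHABLE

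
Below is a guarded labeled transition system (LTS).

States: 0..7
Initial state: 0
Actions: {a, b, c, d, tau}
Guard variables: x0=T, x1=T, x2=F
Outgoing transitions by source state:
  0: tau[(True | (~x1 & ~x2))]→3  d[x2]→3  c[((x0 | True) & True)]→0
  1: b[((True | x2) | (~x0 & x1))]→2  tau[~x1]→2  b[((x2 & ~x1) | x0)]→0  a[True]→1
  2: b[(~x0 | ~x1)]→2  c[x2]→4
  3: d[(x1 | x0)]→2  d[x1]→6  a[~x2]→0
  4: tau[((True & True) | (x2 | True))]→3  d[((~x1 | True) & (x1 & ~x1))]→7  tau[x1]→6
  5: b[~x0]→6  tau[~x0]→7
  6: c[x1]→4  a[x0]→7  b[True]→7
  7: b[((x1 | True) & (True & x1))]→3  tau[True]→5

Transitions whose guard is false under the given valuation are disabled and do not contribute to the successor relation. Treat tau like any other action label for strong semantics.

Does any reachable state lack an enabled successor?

R = {0,2,3,4,5,6,7}
  0: c→0  tau→3  [2 out]
  2: ∅  [deadlock]
  3: a→0  d→2  d→6  [3 out]
  4: tau→3  tau→6  [2 out]
  5: ∅  [deadlock]
  6: a→7  b→7  c→4  [3 out]
  7: b→3  tau→5  [2 out]
trace reaching 2: tau·d

Answer: DEADLOCK at state 2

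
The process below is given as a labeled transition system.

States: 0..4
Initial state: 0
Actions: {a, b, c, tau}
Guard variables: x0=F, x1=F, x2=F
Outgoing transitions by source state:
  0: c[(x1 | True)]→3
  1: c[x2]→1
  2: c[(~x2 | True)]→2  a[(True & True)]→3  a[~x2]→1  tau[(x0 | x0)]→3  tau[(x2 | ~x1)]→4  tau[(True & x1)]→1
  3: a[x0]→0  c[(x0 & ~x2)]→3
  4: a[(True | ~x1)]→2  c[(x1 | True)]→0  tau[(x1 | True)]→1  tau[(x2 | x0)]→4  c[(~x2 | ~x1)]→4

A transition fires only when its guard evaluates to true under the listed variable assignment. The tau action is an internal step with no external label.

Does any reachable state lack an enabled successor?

Reach set: {0,3}
  0: c→3  [deg 1]
  3: ∅  [deadlock]
Path to 3: c

Answer: DEADLOCK at state 3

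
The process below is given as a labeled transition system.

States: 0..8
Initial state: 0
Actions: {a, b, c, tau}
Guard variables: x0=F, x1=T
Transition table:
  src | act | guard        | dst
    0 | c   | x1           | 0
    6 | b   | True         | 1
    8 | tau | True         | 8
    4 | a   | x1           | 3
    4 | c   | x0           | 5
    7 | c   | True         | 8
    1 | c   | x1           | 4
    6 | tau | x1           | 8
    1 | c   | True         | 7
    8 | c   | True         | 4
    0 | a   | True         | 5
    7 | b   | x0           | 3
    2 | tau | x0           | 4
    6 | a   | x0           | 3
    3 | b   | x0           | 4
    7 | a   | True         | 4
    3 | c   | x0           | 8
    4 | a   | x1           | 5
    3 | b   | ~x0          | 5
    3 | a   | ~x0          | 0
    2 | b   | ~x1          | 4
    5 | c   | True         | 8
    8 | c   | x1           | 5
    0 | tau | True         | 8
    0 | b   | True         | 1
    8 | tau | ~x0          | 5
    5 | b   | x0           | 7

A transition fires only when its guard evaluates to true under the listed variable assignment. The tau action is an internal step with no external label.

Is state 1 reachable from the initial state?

Answer: REACHABLE

Working:
Guard filter leaves 19 enabled edge(s).
L0 = {0}
L1 = {1,5,8}  now seen {0,1,5,8}
L2 = {4,7}  now seen {0,1,4,5,7,8}
L3 = {3}  now seen {0,1,3,4,5,7,8}
R = {0,1,3,4,5,7,8}
trace reaching 1: b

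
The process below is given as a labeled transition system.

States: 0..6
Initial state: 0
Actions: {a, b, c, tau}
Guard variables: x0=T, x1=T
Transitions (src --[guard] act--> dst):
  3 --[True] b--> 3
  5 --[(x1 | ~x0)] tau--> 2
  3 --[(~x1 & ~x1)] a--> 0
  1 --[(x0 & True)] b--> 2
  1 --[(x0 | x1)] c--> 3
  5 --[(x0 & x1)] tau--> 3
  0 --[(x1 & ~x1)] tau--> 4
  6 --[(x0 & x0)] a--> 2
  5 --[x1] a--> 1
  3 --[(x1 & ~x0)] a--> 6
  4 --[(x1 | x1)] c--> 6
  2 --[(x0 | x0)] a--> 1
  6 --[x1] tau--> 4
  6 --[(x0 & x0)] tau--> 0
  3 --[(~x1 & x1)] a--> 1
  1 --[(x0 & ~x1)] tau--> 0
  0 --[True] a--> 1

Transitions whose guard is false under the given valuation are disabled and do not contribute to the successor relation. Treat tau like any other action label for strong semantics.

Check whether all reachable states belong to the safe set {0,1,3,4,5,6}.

Safe = {0,1,3,4,5,6}
R = {0,1,2,3}
  0: ok
  1: ok
  2: outside
  3: ok
counterexample path to 2: a·b

Answer: INVARIANT VIOLATED at state 2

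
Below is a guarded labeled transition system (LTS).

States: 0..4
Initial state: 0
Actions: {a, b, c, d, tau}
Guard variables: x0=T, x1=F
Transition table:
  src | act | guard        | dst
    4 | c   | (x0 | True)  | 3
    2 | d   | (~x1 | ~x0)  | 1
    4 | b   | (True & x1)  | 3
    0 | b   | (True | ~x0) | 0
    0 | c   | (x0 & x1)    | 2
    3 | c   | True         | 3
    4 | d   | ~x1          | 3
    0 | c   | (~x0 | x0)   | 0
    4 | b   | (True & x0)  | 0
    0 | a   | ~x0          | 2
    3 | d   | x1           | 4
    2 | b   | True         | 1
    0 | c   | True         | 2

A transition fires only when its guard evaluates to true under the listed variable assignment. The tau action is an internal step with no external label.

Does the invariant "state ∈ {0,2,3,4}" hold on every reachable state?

Answer: INVARIANT VIOLATED at state 1

Trace:
Allowed set {0,2,3,4}
Reachable = {0,1,2}
  0: safe
  1: VIOLATES
  2: safe
counterexample path to 1: c·d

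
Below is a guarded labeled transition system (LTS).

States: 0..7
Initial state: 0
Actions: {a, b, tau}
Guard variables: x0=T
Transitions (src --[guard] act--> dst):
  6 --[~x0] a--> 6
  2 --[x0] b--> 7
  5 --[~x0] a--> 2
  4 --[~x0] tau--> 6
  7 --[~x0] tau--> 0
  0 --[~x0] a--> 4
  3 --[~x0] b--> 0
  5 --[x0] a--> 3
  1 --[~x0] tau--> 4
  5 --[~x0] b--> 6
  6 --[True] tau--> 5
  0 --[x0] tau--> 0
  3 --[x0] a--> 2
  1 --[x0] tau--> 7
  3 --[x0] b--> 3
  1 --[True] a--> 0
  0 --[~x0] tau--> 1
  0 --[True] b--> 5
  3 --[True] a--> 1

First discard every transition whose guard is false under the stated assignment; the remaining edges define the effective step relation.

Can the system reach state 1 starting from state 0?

After dropping false guards: 10 live edges.
depth 0: {0}
depth 1: {5}  now seen {0,5}
depth 2: {3}  now seen {0,3,5}
depth 3: {1,2}  now seen {0,1,2,3,5}
depth 4: {7}  now seen {0,1,2,3,5,7}
R = {0,1,2,3,5,7}
witness 1: b·a·a

Answer: REACHABLE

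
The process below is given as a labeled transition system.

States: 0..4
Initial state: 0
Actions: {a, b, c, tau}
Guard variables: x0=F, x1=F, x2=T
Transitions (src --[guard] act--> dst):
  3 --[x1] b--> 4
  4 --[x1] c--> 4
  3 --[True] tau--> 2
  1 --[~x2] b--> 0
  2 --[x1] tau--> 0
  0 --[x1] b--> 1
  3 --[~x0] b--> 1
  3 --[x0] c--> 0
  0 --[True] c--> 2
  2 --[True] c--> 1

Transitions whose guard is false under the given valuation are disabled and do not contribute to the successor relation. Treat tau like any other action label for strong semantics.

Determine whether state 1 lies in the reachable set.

Answer: REACHABLE

Trace:
Guard filter leaves 4 enabled edge(s).
depth 0: {0}
depth 1: {2}  cumulative {0,2}
depth 2: {1}  cumulative {0,1,2}
R = {0,1,2}
Path to 1: c·c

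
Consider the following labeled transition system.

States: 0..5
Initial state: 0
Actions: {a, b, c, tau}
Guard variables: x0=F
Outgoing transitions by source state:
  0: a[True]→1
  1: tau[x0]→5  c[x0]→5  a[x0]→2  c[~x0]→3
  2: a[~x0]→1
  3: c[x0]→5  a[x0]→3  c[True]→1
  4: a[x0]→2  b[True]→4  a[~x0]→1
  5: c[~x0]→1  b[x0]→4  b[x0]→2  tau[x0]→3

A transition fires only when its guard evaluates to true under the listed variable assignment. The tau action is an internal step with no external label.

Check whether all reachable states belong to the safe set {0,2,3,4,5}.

Answer: INVARIANT VIOLATED at state 1

Working:
Safe = {0,2,3,4,5}
Reach set: {0,1,3}
  0: ok
  1: ✗ unsafe
  3: ok
reach 1 via a — violates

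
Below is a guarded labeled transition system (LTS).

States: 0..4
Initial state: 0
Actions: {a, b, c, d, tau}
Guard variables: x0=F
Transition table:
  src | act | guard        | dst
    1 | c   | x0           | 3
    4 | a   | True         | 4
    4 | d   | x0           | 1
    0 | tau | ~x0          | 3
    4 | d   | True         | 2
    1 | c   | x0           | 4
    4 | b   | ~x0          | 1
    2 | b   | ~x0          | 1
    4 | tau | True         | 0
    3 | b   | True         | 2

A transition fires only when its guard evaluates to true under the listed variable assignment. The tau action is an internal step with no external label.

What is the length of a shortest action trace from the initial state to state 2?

BFS to 2:
  depth 0: {0}
  depth 1: {3}
  depth 2: {2}
depth(2)=2, e.g. tau·b

Answer: 2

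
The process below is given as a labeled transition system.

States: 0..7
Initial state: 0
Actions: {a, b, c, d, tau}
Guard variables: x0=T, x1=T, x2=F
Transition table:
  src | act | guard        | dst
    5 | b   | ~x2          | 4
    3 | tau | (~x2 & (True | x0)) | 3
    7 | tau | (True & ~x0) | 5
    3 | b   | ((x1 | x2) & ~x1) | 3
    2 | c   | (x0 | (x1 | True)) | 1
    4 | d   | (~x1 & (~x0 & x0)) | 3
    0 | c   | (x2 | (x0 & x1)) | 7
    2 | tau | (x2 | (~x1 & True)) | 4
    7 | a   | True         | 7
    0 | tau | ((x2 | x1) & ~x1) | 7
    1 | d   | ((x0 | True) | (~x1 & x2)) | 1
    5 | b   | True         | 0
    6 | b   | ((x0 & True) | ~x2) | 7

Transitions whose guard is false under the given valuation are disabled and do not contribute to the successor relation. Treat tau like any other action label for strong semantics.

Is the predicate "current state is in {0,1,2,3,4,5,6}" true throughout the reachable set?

Answer: INVARIANT VIOLATED at state 7

Working:
Inv-set: {0,1,2,3,4,5,6}
R = {0,7}
  0: ✓
  7: ✗ unsafe
counterexample path to 7: c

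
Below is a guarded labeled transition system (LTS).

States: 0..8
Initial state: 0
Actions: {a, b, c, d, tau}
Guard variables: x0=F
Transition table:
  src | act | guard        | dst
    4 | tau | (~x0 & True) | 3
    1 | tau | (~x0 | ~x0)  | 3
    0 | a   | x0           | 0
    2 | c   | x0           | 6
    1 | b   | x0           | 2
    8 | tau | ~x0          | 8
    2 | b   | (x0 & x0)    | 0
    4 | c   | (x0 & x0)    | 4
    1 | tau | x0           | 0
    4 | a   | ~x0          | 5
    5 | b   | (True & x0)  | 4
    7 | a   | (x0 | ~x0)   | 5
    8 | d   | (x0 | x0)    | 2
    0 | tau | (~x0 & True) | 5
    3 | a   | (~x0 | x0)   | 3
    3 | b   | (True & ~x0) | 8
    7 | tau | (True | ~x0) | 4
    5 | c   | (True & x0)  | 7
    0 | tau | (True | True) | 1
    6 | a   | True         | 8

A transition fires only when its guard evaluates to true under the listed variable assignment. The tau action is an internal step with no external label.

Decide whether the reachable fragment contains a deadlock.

Reachable = {0,1,3,5,8}
  0: tau→1  tau→5  [2 out]
  1: tau→3  [1 out]
  3: a→3  b→8  [2 out]
  5: ∅  [deadlock]
  8: tau→8  [1 out]
Path to 5: tau

Answer: DEADLOCK at state 5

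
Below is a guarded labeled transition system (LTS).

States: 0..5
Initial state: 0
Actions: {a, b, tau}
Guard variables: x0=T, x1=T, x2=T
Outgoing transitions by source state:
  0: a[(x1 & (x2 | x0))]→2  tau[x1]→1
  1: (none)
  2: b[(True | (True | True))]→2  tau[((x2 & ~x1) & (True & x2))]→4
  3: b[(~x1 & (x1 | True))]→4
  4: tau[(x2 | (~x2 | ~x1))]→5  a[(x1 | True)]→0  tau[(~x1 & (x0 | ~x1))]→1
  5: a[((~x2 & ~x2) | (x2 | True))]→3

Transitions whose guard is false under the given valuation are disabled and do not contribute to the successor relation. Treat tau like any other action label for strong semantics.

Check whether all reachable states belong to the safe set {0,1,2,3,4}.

Safe = {0,1,2,3,4}
Reach set: {0,1,2}
  0: safe
  1: safe
  2: safe

Answer: INVARIANT HOLDS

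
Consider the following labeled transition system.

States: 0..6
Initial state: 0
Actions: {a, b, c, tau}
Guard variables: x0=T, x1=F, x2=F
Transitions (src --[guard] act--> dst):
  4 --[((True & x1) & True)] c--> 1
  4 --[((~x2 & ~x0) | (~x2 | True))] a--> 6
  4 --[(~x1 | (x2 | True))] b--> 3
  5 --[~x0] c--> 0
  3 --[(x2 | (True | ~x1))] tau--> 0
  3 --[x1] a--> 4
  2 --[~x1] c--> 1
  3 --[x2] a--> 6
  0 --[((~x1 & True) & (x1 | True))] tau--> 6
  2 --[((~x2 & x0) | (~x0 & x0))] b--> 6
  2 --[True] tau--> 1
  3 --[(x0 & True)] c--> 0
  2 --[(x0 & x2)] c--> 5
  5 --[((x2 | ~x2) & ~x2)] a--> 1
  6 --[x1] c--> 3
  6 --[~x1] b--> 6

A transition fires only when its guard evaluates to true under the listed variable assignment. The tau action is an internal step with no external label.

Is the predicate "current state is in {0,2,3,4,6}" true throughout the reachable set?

Answer: INVARIANT HOLDS

Analysis:
Allowed set {0,2,3,4,6}
Reach set: {0,6}
  0: safe
  6: safe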